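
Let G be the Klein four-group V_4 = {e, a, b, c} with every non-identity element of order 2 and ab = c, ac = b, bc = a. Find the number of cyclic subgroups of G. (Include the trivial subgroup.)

4

Each element a generates a cyclic subgroup ⟨a⟩; distinct elements may generate the same one (a cyclic group of order d has φ(d) generators).
Cyclic subgroups by order — order 1: 1; order 2: 3.
Total: 4.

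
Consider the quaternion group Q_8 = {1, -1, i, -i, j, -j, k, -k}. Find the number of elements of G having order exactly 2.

1

The elements of order 2 are: -1.
That's 1.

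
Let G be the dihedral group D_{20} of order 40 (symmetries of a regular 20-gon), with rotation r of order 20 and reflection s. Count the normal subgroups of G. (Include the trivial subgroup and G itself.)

9

G has 48 subgroups. Checking conjugation-invariance by order — order 1: 1/1 normal; order 2: 1/21 normal; order 4: 1/11 normal; order 5: 1/1 normal; order 8: 0/5 normal; order 10: 1/5 normal; order 20: 3/3 normal; order 40: 1/1 normal.
Total normal subgroups: 9.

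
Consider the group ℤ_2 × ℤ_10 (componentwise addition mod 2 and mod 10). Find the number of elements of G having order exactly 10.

12

An element (a,b) has order lcm(ord(a), ord(b)); count pairs with lcm equal to 10.
Enumerating gives 12 such elements.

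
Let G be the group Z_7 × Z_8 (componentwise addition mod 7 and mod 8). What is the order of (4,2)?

The order of (4,2) in Z_7 × Z_8 is lcm(ord(4) in Z_7, ord(2) in Z_8).
ord(4) = 7 and ord(2) = 4, so |⟨(4,2)⟩| = lcm(7, 4) = 28.

28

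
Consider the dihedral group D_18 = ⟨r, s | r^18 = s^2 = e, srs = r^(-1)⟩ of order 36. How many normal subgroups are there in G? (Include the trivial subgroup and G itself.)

G has 45 subgroups. Checking conjugation-invariance by order — order 1: 1/1 normal; order 2: 1/19 normal; order 3: 1/1 normal; order 4: 0/9 normal; order 6: 1/7 normal; order 9: 1/1 normal; order 12: 0/3 normal; order 18: 3/3 normal; order 36: 1/1 normal.
Total normal subgroups: 9.

9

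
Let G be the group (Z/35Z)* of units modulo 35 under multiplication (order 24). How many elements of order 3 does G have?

The elements of order 3 are: 11, 16.
That's 2.

2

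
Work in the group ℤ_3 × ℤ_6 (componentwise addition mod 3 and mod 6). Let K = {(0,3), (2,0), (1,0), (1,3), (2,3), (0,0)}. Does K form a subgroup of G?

Yes

|K| = 6 divides |G| = 18, consistent with Lagrange.
K contains the identity, every element's inverse is in K, and K is closed under +: it is a subgroup.
In fact K = ⟨(2,3)⟩.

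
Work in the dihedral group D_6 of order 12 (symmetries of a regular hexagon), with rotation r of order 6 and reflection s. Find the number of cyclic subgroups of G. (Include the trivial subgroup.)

A cyclic subgroup of order d is generated by each of its φ(d) elements of order d, so the cyclic subgroups of order d number (#elements of order d)/φ(d).
Cyclic subgroups by order — order 1: 1; order 2: 7; order 3: 1; order 6: 1.
Total: 10.

10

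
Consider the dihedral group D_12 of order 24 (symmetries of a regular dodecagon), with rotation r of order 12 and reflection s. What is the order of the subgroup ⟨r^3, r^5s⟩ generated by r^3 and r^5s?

8

|⟨r^3⟩| = 4 and |⟨r^5s⟩| = 2, so |H| is a multiple of lcm(4, 2) = 4 and divides |G| = 24.
Closing under the operation: H = {e, r^3, r^6, r^9, r^2s, r^5s, r^8s, r^11s}, so |H| = 8.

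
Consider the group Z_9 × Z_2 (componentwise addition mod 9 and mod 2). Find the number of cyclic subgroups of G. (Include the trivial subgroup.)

A cyclic subgroup of order d is generated by each of its φ(d) elements of order d, so the cyclic subgroups of order d number (#elements of order d)/φ(d).
Cyclic subgroups by order — order 1: 1; order 2: 1; order 3: 1; order 6: 1; order 9: 1; order 18: 1.
Total: 6.

6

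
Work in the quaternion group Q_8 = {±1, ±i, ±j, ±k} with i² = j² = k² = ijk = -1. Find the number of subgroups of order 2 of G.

|G| = 8 and 2 | 8, so subgroups of order 2 are possible by Lagrange.
The subgroups of order 2 are: {1, -1}.
So G has 1 subgroup of order 2.

1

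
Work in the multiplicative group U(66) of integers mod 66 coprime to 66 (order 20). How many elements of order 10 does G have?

12

Enumerating element orders in G gives 12 elements of order 10.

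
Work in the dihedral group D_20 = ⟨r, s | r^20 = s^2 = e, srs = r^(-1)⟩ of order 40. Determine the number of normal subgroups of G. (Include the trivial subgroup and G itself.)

9

G has 48 subgroups. Checking conjugation-invariance by order — order 1: 1/1 normal; order 2: 1/21 normal; order 4: 1/11 normal; order 5: 1/1 normal; order 8: 0/5 normal; order 10: 1/5 normal; order 20: 3/3 normal; order 40: 1/1 normal.
Total normal subgroups: 9.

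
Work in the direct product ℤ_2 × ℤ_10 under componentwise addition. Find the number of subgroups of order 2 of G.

3

|G| = 20 and 2 | 20, so subgroups of order 2 are possible by Lagrange.
The subgroups of order 2 are: {(0,0), (0,5)}; {(0,0), (1,0)}; {(0,0), (1,5)}.
So G has 3 subgroups of order 2.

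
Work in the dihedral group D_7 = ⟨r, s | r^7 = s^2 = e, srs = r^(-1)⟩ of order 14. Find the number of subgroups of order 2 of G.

|G| = 14 and 2 | 14, so subgroups of order 2 are possible by Lagrange.
The subgroups of order 2 are: {e, r^2s}; {e, r^3s}; {e, r^4s}; {e, r^5s}; … (7 in all).
So G has 7 subgroups of order 2.

7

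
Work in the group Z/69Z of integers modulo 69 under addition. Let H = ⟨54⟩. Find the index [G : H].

3

|⟨54⟩| = 23 and |G| = 69.
By Lagrange, [G : H] = |G|/|H| = 69/23 = 3.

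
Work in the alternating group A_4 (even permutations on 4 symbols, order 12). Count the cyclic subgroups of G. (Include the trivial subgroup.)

8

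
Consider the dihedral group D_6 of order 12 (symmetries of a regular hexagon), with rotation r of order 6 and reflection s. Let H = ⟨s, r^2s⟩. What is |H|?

6

|⟨s⟩| = 2 and |⟨r^2s⟩| = 2, so |H| is a multiple of lcm(2, 2) = 2 and divides |G| = 12.
Closing under the operation: H = {e, r^2, r^4, s, r^2s, r^4s}, so |H| = 6.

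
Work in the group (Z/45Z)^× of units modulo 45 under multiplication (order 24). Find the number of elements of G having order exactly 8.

No element of G has order 8 (even though 8 | 24).

0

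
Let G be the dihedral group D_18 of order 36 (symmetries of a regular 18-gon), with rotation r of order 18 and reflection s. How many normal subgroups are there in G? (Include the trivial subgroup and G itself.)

G has 45 subgroups. Checking conjugation-invariance by order — order 1: 1/1 normal; order 2: 1/19 normal; order 3: 1/1 normal; order 4: 0/9 normal; order 6: 1/7 normal; order 9: 1/1 normal; order 12: 0/3 normal; order 18: 3/3 normal; order 36: 1/1 normal.
Total normal subgroups: 9.

9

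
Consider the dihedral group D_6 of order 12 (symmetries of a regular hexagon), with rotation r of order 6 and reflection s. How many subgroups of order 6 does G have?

3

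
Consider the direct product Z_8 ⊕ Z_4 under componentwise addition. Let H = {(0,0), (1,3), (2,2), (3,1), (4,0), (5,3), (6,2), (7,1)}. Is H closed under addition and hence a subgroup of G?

|H| = 8 divides |G| = 32, consistent with Lagrange.
H contains the identity, every element's inverse is in H, and H is closed under +: it is a subgroup.
In fact H = ⟨(7,1)⟩.

Yes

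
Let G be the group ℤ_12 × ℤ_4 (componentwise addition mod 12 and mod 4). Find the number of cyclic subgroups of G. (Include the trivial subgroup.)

Each element a generates a cyclic subgroup ⟨a⟩; distinct elements may generate the same one (a cyclic group of order d has φ(d) generators).
Cyclic subgroups by order — order 1: 1; order 2: 3; order 3: 1; order 4: 6; order 6: 3; order 12: 6.
Total: 20.

20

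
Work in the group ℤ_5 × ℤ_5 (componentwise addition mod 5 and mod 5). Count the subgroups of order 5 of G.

|G| = 25 and 5 | 25, so subgroups of order 5 are possible by Lagrange.
The subgroups of order 5 are: {(0,0), (0,1), (0,2), (0,3), (0,4)}; {(0,0), (1,0), (2,0), (3,0), (4,0)}; {(0,0), (1,1), (2,2), (3,3), (4,4)}; {(0,0), (1,2), (2,4), (3,1), (4,3)}; … (6 in all).
So G has 6 subgroups of order 5.

6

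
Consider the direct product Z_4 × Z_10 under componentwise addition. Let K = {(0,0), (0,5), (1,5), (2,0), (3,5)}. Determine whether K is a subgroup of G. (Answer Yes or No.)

Closure fails: (0,5) + (1,5) = (1,0) ∉ K. So K is not a subgroup.

No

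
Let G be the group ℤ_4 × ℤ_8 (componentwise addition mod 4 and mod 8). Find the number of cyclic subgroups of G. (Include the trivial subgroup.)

Group the elements of G by the cyclic subgroup they generate; each cyclic subgroup of order d accounts for φ(d) elements.
Cyclic subgroups by order — order 1: 1; order 2: 3; order 4: 6; order 8: 4.
Total: 14.

14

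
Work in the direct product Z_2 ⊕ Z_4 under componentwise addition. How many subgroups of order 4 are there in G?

3

|G| = 8 and 4 | 8, so subgroups of order 4 are possible by Lagrange.
The subgroups of order 4 are: {(0,0), (0,1), (0,2), (0,3)}; {(0,0), (0,2), (1,0), (1,2)}; {(0,0), (0,2), (1,1), (1,3)}.
So G has 3 subgroups of order 4.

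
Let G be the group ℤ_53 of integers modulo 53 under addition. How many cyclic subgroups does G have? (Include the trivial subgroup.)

2

Each element a generates a cyclic subgroup ⟨a⟩; distinct elements may generate the same one (a cyclic group of order d has φ(d) generators).
Cyclic subgroups by order — order 1: 1; order 53: 1.
Total: 2.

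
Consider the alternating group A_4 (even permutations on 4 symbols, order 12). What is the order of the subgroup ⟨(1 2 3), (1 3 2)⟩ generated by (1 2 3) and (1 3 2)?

3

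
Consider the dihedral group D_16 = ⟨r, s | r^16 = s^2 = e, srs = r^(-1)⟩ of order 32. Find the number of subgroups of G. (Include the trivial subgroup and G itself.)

|G| = 32, so by Lagrange every subgroup order divides 32. Divisors: 1, 2, 4, 8, 16, 32.
Subgroups by order — order 1: 1; order 2: 17; order 4: 9; order 8: 5; order 16: 3; order 32: 1.
Total: 1 + 17 + 9 + 5 + 3 + 1 = 36.

36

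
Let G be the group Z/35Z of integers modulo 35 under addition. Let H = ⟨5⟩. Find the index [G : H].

|⟨5⟩| = 7 and |G| = 35.
By Lagrange, [G : H] = |G|/|H| = 35/7 = 5.

5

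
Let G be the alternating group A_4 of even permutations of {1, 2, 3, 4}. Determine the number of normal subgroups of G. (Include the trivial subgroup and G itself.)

G has 10 subgroups. Checking conjugation-invariance by order — order 1: 1/1 normal; order 2: 0/3 normal; order 3: 0/4 normal; order 4: 1/1 normal; order 12: 1/1 normal.
Total normal subgroups: 3.

3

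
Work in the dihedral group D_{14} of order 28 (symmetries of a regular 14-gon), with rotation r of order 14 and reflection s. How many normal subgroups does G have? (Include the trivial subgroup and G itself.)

G has 28 subgroups. Checking conjugation-invariance by order — order 1: 1/1 normal; order 2: 1/15 normal; order 4: 0/7 normal; order 7: 1/1 normal; order 14: 3/3 normal; order 28: 1/1 normal.
Total normal subgroups: 7.

7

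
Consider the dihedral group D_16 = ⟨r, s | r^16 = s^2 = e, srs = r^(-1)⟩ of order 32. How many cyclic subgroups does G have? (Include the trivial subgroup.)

21

A cyclic subgroup of order d is generated by each of its φ(d) elements of order d, so the cyclic subgroups of order d number (#elements of order d)/φ(d).
Cyclic subgroups by order — order 1: 1; order 2: 17; order 4: 1; order 8: 1; order 16: 1.
Total: 21.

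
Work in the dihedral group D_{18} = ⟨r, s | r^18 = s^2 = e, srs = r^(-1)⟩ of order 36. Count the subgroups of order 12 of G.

|G| = 36 and 12 | 36, so subgroups of order 12 are possible by Lagrange.
The subgroups of order 12 are: {e, r^3, r^6, r^9, r^12, r^15, rs, r^4s, r^7s, r^10s, r^13s, r^16s}; {e, r^3, r^6, r^9, r^12, r^15, r^2s, r^5s, r^8s, r^11s, r^14s, r^17s}; {e, r^3, r^6, r^9, r^12, r^15, s, r^3s, r^6s, r^9s, r^12s, r^15s}.
So G has 3 subgroups of order 12.

3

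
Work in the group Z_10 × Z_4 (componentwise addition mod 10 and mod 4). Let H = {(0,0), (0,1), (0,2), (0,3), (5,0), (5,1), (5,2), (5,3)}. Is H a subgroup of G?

|H| = 8 divides |G| = 40, consistent with Lagrange.
H contains the identity, every element's inverse is in H, and H is closed under +: it is a subgroup.

Yes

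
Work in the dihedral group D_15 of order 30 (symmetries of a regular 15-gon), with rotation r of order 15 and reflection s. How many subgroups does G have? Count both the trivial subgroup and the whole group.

28

|G| = 30, so by Lagrange every subgroup order divides 30. Divisors: 1, 2, 3, 5, 6, 10, 15, 30.
Subgroups by order — order 1: 1; order 2: 15; order 3: 1; order 5: 1; order 6: 5; order 10: 3; order 15: 1; order 30: 1.
Total: 1 + 15 + 1 + 1 + 5 + 3 + 1 + 1 = 28.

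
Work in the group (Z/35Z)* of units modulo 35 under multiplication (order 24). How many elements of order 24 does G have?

0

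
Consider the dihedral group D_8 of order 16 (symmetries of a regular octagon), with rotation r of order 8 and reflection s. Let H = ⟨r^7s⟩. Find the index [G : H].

8

|⟨r^7s⟩| = 2 and |G| = 16.
By Lagrange, [G : H] = |G|/|H| = 16/2 = 8.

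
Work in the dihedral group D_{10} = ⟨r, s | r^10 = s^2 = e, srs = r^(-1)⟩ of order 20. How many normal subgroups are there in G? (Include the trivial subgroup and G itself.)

7

G has 22 subgroups. Checking conjugation-invariance by order — order 1: 1/1 normal; order 2: 1/11 normal; order 4: 0/5 normal; order 5: 1/1 normal; order 10: 3/3 normal; order 20: 1/1 normal.
Total normal subgroups: 7.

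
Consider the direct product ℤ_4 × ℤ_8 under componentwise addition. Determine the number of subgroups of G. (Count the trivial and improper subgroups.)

22

|G| = 32, so by Lagrange every subgroup order divides 32. Divisors: 1, 2, 4, 8, 16, 32.
Subgroups by order — order 1: 1; order 2: 3; order 4: 7; order 8: 7; order 16: 3; order 32: 1.
Total: 1 + 3 + 7 + 7 + 3 + 1 = 22.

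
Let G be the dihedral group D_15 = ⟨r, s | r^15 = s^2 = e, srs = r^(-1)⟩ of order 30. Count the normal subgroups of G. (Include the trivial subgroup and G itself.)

5

G has 28 subgroups. Checking conjugation-invariance by order — order 1: 1/1 normal; order 2: 0/15 normal; order 3: 1/1 normal; order 5: 1/1 normal; order 6: 0/5 normal; order 10: 0/3 normal; order 15: 1/1 normal; order 30: 1/1 normal.
Total normal subgroups: 5.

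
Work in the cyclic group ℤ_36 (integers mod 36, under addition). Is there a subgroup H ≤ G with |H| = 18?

18 | 36. A subgroup of order 18 is {0, 2, 4, 6, 8, 10, 12, 14, 16, 18, 20, 22, 24, 26, 28, 30, 32, 34}.

Yes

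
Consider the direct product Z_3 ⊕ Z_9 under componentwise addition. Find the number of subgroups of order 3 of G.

|G| = 27 and 3 | 27, so subgroups of order 3 are possible by Lagrange.
The subgroups of order 3 are: {(0,0), (0,3), (0,6)}; {(0,0), (1,0), (2,0)}; {(0,0), (1,3), (2,6)}; {(0,0), (1,6), (2,3)}.
So G has 4 subgroups of order 3.

4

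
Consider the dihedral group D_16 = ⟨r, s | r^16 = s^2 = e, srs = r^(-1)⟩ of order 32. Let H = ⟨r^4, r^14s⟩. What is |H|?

|⟨r^4⟩| = 4 and |⟨r^14s⟩| = 2, so |H| is a multiple of lcm(4, 2) = 4 and divides |G| = 32.
Closing under the operation: H = {e, r^4, r^8, r^12, r^2s, r^6s, r^10s, r^14s}, so |H| = 8.

8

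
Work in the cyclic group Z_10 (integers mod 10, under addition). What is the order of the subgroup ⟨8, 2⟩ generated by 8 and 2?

5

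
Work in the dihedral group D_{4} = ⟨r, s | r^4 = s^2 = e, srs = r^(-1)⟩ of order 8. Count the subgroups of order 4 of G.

|G| = 8 and 4 | 8, so subgroups of order 4 are possible by Lagrange.
The subgroups of order 4 are: {e, r, r^2, r^3}; {e, r^2, s, r^2s}; {e, r^2, rs, r^3s}.
So G has 3 subgroups of order 4.

3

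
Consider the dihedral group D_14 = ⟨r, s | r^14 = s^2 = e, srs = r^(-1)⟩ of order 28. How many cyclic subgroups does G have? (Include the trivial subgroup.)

Group the elements of G by the cyclic subgroup they generate; each cyclic subgroup of order d accounts for φ(d) elements.
Cyclic subgroups by order — order 1: 1; order 2: 15; order 7: 1; order 14: 1.
Total: 18.

18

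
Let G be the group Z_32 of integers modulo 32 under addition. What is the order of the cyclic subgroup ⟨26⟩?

16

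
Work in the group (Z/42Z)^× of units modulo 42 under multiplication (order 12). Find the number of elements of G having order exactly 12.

No element of G has order 12 (even though 12 | 12).

0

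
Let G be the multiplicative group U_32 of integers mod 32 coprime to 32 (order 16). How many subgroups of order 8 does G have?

3

|G| = 16 and 8 | 16, so subgroups of order 8 are possible by Lagrange.
The subgroups of order 8 are: {1, 3, 9, 11, 17, 19, 25, 27}; {1, 5, 9, 13, 17, 21, 25, 29}; {1, 7, 9, 15, 17, 23, 25, 31}.
So G has 3 subgroups of order 8.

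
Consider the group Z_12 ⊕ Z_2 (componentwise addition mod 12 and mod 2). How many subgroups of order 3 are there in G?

1

|G| = 24 and 3 | 24, so subgroups of order 3 are possible by Lagrange.
The subgroups of order 3 are: {(0,0), (4,0), (8,0)}.
So G has 1 subgroup of order 3.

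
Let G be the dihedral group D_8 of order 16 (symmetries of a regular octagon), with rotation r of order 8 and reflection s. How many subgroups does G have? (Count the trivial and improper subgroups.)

19

|G| = 16, so by Lagrange every subgroup order divides 16. Divisors: 1, 2, 4, 8, 16.
Subgroups by order — order 1: 1; order 2: 9; order 4: 5; order 8: 3; order 16: 1.
Total: 1 + 9 + 5 + 3 + 1 = 19.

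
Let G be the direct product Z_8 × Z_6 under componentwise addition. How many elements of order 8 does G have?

8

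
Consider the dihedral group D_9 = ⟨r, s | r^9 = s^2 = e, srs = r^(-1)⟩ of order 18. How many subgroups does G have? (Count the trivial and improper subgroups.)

|G| = 18, so by Lagrange every subgroup order divides 18. Divisors: 1, 2, 3, 6, 9, 18.
Subgroups by order — order 1: 1; order 2: 9; order 3: 1; order 6: 3; order 9: 1; order 18: 1.
Total: 1 + 9 + 1 + 3 + 1 + 1 = 16.

16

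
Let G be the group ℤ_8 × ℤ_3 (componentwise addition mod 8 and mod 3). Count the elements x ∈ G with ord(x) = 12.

An element (a,b) has order lcm(ord(a), ord(b)); count pairs with lcm equal to 12.
Enumerating gives 4 such elements.

4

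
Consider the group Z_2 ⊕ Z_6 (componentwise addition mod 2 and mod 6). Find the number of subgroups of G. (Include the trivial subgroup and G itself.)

|G| = 12, so by Lagrange every subgroup order divides 12. Divisors: 1, 2, 3, 4, 6, 12.
Subgroups by order — order 1: 1; order 2: 3; order 3: 1; order 4: 1; order 6: 3; order 12: 1.
Total: 1 + 3 + 1 + 1 + 3 + 1 = 10.

10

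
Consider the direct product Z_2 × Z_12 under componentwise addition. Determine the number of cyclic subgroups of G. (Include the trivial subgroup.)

A cyclic subgroup of order d is generated by each of its φ(d) elements of order d, so the cyclic subgroups of order d number (#elements of order d)/φ(d).
Cyclic subgroups by order — order 1: 1; order 2: 3; order 3: 1; order 4: 2; order 6: 3; order 12: 2.
Total: 12.

12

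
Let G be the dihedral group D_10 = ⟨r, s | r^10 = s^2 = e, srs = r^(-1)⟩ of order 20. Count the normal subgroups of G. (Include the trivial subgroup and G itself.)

7

G has 22 subgroups. Checking conjugation-invariance by order — order 1: 1/1 normal; order 2: 1/11 normal; order 4: 0/5 normal; order 5: 1/1 normal; order 10: 3/3 normal; order 20: 1/1 normal.
Total normal subgroups: 7.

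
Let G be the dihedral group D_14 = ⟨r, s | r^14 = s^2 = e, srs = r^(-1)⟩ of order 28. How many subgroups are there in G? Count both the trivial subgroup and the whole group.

28

|G| = 28, so by Lagrange every subgroup order divides 28. Divisors: 1, 2, 4, 7, 14, 28.
Subgroups by order — order 1: 1; order 2: 15; order 4: 7; order 7: 1; order 14: 3; order 28: 1.
Total: 1 + 15 + 7 + 1 + 3 + 1 = 28.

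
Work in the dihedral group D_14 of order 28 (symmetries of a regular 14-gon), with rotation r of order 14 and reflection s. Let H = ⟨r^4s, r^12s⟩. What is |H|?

|⟨r^4s⟩| = 2 and |⟨r^12s⟩| = 2, so |H| is a multiple of lcm(2, 2) = 2 and divides |G| = 28.
Closing under the operation: H = {e, r^2, r^4, r^6, r^8, r^10, r^12, s, r^2s, r^4s, r^6s, r^8s, r^10s, r^12s}, so |H| = 14.

14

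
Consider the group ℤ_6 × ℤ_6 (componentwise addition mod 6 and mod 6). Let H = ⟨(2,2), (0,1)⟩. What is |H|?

18

|⟨(2,2)⟩| = 3 and |⟨(0,1)⟩| = 6, so |H| is a multiple of lcm(3, 6) = 6 and divides |G| = 36.
Closing under the operation: H = {(0,0), (0,1), (0,2), (0,3), (0,4), (0,5), (2,0), (2,1), (2,2), (2,3), (2,4), (2,5), (4,0), (4,1), (4,2), (4,3), (4,4), (4,5)}, so |H| = 18.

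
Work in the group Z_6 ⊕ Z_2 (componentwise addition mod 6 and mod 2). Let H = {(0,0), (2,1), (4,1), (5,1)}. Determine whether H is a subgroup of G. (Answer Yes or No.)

(5,1) ∈ H but its inverse (1,1) ∉ H, so H is not a subgroup.

No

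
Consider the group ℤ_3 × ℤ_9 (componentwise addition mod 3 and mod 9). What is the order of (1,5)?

9

The order of (1,5) in Z_3 × Z_9 is lcm(ord(1) in Z_3, ord(5) in Z_9).
ord(1) = 3 and ord(5) = 9, so |⟨(1,5)⟩| = lcm(3, 9) = 9.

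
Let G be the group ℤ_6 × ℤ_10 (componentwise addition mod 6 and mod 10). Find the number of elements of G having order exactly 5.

4

An element (a,b) has order lcm(ord(a), ord(b)); count pairs with lcm equal to 5.
Enumerating gives 4 such elements.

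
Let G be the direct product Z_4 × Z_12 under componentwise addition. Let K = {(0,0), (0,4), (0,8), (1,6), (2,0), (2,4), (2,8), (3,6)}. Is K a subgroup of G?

No

Closure fails: (2,4) + (3,6) = (1,10) ∉ K. So K is not a subgroup.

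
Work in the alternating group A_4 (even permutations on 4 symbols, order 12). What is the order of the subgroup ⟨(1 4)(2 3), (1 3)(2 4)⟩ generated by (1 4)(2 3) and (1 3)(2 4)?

4

|⟨(1 4)(2 3)⟩| = 2 and |⟨(1 3)(2 4)⟩| = 2, so |H| is a multiple of lcm(2, 2) = 2 and divides |G| = 12.
Closing under the operation: H = {e, (1 2)(3 4), (1 3)(2 4), (1 4)(2 3)}, so |H| = 4.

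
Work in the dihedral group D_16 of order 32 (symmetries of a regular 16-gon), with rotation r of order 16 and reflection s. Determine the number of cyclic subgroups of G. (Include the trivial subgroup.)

21

A cyclic subgroup of order d is generated by each of its φ(d) elements of order d, so the cyclic subgroups of order d number (#elements of order d)/φ(d).
Cyclic subgroups by order — order 1: 1; order 2: 17; order 4: 1; order 8: 1; order 16: 1.
Total: 21.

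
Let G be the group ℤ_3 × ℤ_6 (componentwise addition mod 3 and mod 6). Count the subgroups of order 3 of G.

|G| = 18 and 3 | 18, so subgroups of order 3 are possible by Lagrange.
The subgroups of order 3 are: {(0,0), (0,2), (0,4)}; {(0,0), (1,0), (2,0)}; {(0,0), (1,2), (2,4)}; {(0,0), (1,4), (2,2)}.
So G has 4 subgroups of order 3.

4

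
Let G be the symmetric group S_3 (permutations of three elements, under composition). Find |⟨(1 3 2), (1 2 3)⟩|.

3

|⟨(1 3 2)⟩| = 3 and |⟨(1 2 3)⟩| = 3, so |H| is a multiple of lcm(3, 3) = 3 and divides |G| = 6.
Closing under the operation: H = {e, (1 2 3), (1 3 2)}, so |H| = 3.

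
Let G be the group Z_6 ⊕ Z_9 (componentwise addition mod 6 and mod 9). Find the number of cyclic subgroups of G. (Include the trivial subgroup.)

16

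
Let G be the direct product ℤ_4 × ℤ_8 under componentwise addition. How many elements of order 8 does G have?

16

An element (a,b) has order lcm(ord(a), ord(b)); count pairs with lcm equal to 8.
Enumerating gives 16 such elements.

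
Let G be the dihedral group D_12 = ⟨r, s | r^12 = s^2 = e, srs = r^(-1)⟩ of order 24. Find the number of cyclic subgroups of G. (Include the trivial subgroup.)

18

Group the elements of G by the cyclic subgroup they generate; each cyclic subgroup of order d accounts for φ(d) elements.
Cyclic subgroups by order — order 1: 1; order 2: 13; order 3: 1; order 4: 1; order 6: 1; order 12: 1.
Total: 18.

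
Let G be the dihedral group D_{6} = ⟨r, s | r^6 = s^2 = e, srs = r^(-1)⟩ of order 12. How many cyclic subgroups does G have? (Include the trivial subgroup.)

10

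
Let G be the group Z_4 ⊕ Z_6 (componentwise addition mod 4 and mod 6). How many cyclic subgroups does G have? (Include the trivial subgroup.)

12

Group the elements of G by the cyclic subgroup they generate; each cyclic subgroup of order d accounts for φ(d) elements.
Cyclic subgroups by order — order 1: 1; order 2: 3; order 3: 1; order 4: 2; order 6: 3; order 12: 2.
Total: 12.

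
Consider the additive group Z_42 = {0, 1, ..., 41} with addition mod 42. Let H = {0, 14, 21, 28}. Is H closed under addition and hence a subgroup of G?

No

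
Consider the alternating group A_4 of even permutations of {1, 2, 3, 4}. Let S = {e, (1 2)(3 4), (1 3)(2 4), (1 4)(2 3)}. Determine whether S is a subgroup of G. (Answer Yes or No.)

Yes

|S| = 4 divides |G| = 12, consistent with Lagrange.
S contains the identity, every element's inverse is in S, and S is closed under ∘: it is a subgroup.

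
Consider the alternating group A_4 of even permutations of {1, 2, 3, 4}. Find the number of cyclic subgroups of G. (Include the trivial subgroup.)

8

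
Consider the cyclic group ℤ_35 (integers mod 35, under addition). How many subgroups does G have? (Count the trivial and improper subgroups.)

Subgroups of the cyclic group ℤ_35 correspond bijectively to divisors of 35.
Divisors of 35: 1, 5, 7, 35.
So ℤ_35 has 4 subgroups.

4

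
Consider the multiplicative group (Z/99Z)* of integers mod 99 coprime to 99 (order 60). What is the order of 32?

6

Compute successive powers of 32 mod 99: 32, 34, 98, 67, 65, 1; 32^6 ≡ 1 (mod 99).
So |⟨32⟩| = 6.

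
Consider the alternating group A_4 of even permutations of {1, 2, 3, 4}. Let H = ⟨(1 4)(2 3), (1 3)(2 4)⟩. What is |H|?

4

|⟨(1 4)(2 3)⟩| = 2 and |⟨(1 3)(2 4)⟩| = 2, so |H| is a multiple of lcm(2, 2) = 2 and divides |G| = 12.
Closing under the operation: H = {e, (1 2)(3 4), (1 3)(2 4), (1 4)(2 3)}, so |H| = 4.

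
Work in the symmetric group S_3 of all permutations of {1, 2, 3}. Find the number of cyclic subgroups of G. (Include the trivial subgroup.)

Each element a generates a cyclic subgroup ⟨a⟩; distinct elements may generate the same one (a cyclic group of order d has φ(d) generators).
Cyclic subgroups by order — order 1: 1; order 2: 3; order 3: 1.
Total: 5.

5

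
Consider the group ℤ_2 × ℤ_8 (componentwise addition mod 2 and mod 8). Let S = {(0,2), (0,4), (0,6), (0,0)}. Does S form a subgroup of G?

|S| = 4 divides |G| = 16, consistent with Lagrange.
S contains the identity, every element's inverse is in S, and S is closed under +: it is a subgroup.
In fact S = ⟨(0,2)⟩.

Yes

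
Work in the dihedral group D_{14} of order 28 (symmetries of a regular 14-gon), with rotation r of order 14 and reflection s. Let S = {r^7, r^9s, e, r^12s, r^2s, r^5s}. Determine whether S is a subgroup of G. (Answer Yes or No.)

|S| = 6 does not divide |G| = 28, so by Lagrange S is not a subgroup.

No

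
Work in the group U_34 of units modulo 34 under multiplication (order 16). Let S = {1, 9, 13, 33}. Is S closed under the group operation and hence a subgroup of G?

9 ∈ S but its inverse 19 ∉ S, so S is not a subgroup.

No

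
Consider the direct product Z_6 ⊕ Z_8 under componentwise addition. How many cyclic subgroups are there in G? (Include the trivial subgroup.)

A cyclic subgroup of order d is generated by each of its φ(d) elements of order d, so the cyclic subgroups of order d number (#elements of order d)/φ(d).
Cyclic subgroups by order — order 1: 1; order 2: 3; order 3: 1; order 4: 2; order 6: 3; order 8: 2; order 12: 2; order 24: 2.
Total: 16.

16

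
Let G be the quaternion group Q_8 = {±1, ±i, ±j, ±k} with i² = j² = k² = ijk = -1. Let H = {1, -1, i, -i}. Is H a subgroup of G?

|H| = 4 divides |G| = 8, consistent with Lagrange.
H contains the identity, every element's inverse is in H, and H is closed under ·: it is a subgroup.
In fact H = ⟨-i⟩.

Yes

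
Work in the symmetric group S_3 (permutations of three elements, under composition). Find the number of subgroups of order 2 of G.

3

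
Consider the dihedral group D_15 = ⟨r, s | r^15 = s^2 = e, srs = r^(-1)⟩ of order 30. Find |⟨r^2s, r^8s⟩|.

|⟨r^2s⟩| = 2 and |⟨r^8s⟩| = 2, so |H| is a multiple of lcm(2, 2) = 2 and divides |G| = 30.
Closing under the operation: H = {e, r^3, r^6, r^9, r^12, r^2s, r^5s, r^8s, r^11s, r^14s}, so |H| = 10.

10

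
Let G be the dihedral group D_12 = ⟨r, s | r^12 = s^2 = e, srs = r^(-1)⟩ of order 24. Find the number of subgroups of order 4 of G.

7

|G| = 24 and 4 | 24, so subgroups of order 4 are possible by Lagrange.
The subgroups of order 4 are: {e, r^6, r^4s, r^10s}; {e, r^6, r^5s, r^11s}; {e, r^6, r^2s, r^8s}; {e, r^3, r^6, r^9}; … (7 in all).
So G has 7 subgroups of order 4.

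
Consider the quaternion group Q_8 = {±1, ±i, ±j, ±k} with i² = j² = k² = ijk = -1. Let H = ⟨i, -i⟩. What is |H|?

4

|⟨i⟩| = 4 and |⟨-i⟩| = 4, so |H| is a multiple of lcm(4, 4) = 4 and divides |G| = 8.
Closing under the operation: H = {1, -1, i, -i}, so |H| = 4.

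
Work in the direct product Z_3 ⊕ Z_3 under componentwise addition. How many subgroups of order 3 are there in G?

|G| = 9 and 3 | 9, so subgroups of order 3 are possible by Lagrange.
The subgroups of order 3 are: {(0,0), (0,1), (0,2)}; {(0,0), (1,0), (2,0)}; {(0,0), (1,1), (2,2)}; {(0,0), (1,2), (2,1)}.
So G has 4 subgroups of order 3.

4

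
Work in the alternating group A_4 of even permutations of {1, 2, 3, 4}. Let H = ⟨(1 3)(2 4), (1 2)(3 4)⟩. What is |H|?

4

|⟨(1 3)(2 4)⟩| = 2 and |⟨(1 2)(3 4)⟩| = 2, so |H| is a multiple of lcm(2, 2) = 2 and divides |G| = 12.
Closing under the operation: H = {e, (1 2)(3 4), (1 3)(2 4), (1 4)(2 3)}, so |H| = 4.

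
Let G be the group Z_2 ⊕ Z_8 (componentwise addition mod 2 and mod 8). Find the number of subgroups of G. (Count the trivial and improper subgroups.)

11

|G| = 16, so by Lagrange every subgroup order divides 16. Divisors: 1, 2, 4, 8, 16.
Subgroups by order — order 1: 1; order 2: 3; order 4: 3; order 8: 3; order 16: 1.
Total: 1 + 3 + 3 + 3 + 1 = 11.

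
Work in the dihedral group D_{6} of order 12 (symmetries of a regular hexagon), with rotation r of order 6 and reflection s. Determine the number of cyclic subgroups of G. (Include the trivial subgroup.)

10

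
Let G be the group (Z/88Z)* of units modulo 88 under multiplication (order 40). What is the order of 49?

5

Compute successive powers of 49 mod 88: 49, 25, 81, 9, 1; 49^5 ≡ 1 (mod 88).
So |⟨49⟩| = 5.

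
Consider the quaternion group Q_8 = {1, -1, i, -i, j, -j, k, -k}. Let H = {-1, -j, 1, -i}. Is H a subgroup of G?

No

-i ∈ H but its inverse i ∉ H, so H is not a subgroup.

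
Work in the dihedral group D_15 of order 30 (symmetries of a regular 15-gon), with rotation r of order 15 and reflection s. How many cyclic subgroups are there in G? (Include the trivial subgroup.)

19

Group the elements of G by the cyclic subgroup they generate; each cyclic subgroup of order d accounts for φ(d) elements.
Cyclic subgroups by order — order 1: 1; order 2: 15; order 3: 1; order 5: 1; order 15: 1.
Total: 19.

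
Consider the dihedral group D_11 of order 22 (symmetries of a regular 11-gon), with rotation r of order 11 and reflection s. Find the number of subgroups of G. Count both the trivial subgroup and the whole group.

14

|G| = 22, so by Lagrange every subgroup order divides 22. Divisors: 1, 2, 11, 22.
Subgroups by order — order 1: 1; order 2: 11; order 11: 1; order 22: 1.
Total: 1 + 11 + 1 + 1 = 14.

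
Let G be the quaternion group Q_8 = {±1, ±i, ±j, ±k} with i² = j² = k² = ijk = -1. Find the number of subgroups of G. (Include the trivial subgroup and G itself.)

|G| = 8, so by Lagrange every subgroup order divides 8. Divisors: 1, 2, 4, 8.
Subgroups by order — order 1: 1; order 2: 1; order 4: 3; order 8: 1.
Total: 1 + 1 + 3 + 1 = 6.

6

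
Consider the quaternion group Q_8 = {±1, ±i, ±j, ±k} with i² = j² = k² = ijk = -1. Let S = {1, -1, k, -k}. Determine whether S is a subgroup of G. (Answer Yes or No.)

|S| = 4 divides |G| = 8, consistent with Lagrange.
S contains the identity, every element's inverse is in S, and S is closed under ·: it is a subgroup.
In fact S = ⟨-k⟩.

Yes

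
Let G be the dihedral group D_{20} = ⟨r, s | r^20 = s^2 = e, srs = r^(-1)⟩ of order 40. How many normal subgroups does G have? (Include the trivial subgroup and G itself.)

9

G has 48 subgroups. Checking conjugation-invariance by order — order 1: 1/1 normal; order 2: 1/21 normal; order 4: 1/11 normal; order 5: 1/1 normal; order 8: 0/5 normal; order 10: 1/5 normal; order 20: 3/3 normal; order 40: 1/1 normal.
Total normal subgroups: 9.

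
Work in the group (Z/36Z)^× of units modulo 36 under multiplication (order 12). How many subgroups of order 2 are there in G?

3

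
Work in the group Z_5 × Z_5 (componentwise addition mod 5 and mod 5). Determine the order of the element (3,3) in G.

The order of (3,3) in Z_5 × Z_5 is lcm(ord(3) in Z_5, ord(3) in Z_5).
ord(3) = 5 and ord(3) = 5, so |⟨(3,3)⟩| = lcm(5, 5) = 5.

5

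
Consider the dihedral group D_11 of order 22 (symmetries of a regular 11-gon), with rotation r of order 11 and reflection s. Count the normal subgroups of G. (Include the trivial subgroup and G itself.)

G has 14 subgroups. Checking conjugation-invariance by order — order 1: 1/1 normal; order 2: 0/11 normal; order 11: 1/1 normal; order 22: 1/1 normal.
Total normal subgroups: 3.

3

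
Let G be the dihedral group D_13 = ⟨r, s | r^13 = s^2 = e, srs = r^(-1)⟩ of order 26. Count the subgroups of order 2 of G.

|G| = 26 and 2 | 26, so subgroups of order 2 are possible by Lagrange.
The subgroups of order 2 are: {e, r^10s}; {e, r^11s}; {e, r^12s}; {e, r^2s}; … (13 in all).
So G has 13 subgroups of order 2.

13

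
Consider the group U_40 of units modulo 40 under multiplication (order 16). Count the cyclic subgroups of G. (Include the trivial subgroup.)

12

Each element a generates a cyclic subgroup ⟨a⟩; distinct elements may generate the same one (a cyclic group of order d has φ(d) generators).
Cyclic subgroups by order — order 1: 1; order 2: 7; order 4: 4.
Total: 12.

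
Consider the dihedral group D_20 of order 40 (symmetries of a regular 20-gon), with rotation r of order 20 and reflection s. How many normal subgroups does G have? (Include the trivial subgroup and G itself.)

G has 48 subgroups. Checking conjugation-invariance by order — order 1: 1/1 normal; order 2: 1/21 normal; order 4: 1/11 normal; order 5: 1/1 normal; order 8: 0/5 normal; order 10: 1/5 normal; order 20: 3/3 normal; order 40: 1/1 normal.
Total normal subgroups: 9.

9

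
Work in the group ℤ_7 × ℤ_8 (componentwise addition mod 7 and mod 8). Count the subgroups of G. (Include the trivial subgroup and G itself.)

8

|G| = 56, so by Lagrange every subgroup order divides 56. Divisors: 1, 2, 4, 7, 8, 14, 28, 56.
Subgroups by order — order 1: 1; order 2: 1; order 4: 1; order 7: 1; order 8: 1; order 14: 1; order 28: 1; order 56: 1.
Total: 1 + 1 + 1 + 1 + 1 + 1 + 1 + 1 = 8.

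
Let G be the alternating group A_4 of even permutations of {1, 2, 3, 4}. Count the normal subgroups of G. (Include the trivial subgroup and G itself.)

3

G has 10 subgroups. Checking conjugation-invariance by order — order 1: 1/1 normal; order 2: 0/3 normal; order 3: 0/4 normal; order 4: 1/1 normal; order 12: 1/1 normal.
Total normal subgroups: 3.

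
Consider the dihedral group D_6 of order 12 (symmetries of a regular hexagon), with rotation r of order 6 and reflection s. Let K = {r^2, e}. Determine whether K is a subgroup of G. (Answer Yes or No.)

r^2 ∈ K but its inverse r^4 ∉ K, so K is not a subgroup.

No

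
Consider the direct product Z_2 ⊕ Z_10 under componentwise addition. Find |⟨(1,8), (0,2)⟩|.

10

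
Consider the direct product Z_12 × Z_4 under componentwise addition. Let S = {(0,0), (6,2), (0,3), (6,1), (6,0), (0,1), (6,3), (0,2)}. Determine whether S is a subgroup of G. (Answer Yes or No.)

Yes

|S| = 8 divides |G| = 48, consistent with Lagrange.
S contains the identity, every element's inverse is in S, and S is closed under +: it is a subgroup.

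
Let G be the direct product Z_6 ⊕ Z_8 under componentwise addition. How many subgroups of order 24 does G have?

3

|G| = 48 and 24 | 48, so subgroups of order 24 are possible by Lagrange.
The subgroups of order 24 are: {(0,0), (0,1), (0,2), (0,3), (0,4), (0,5), (0,6), (0,7), (2,0), (2,1), (2,2), (2,3), (2,4), (2,5), (2,6), (2,7), (4,0), (4,1), (4,2), (4,3), (4,4), (4,5), (4,6), (4,7)}; {(0,0), (0,2), (0,4), (0,6), (1,0), (1,2), (1,4), (1,6), (2,0), (2,2), (2,4), (2,6), (3,0), (3,2), (3,4), (3,6), (4,0), (4,2), (4,4), (4,6), (5,0), (5,2), (5,4), (5,6)}; {(0,0), (0,2), (0,4), (0,6), (1,1), (1,3), (1,5), (1,7), (2,0), (2,2), (2,4), (2,6), (3,1), (3,3), (3,5), (3,7), (4,0), (4,2), (4,4), (4,6), (5,1), (5,3), (5,5), (5,7)}.
So G has 3 subgroups of order 24.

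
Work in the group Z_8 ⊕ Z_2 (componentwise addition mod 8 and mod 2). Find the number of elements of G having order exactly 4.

4

An element (a,b) has order lcm(ord(a), ord(b)); count pairs with lcm equal to 4.
Enumerating gives 4 such elements.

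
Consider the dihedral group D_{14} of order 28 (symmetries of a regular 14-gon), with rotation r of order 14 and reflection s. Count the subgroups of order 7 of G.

|G| = 28 and 7 | 28, so subgroups of order 7 are possible by Lagrange.
The subgroups of order 7 are: {e, r^2, r^4, r^6, r^8, r^10, r^12}.
So G has 1 subgroup of order 7.

1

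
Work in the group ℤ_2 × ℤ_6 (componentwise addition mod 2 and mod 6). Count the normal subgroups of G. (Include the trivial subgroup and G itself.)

10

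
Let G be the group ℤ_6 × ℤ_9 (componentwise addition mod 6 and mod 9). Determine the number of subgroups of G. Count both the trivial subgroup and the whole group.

20

|G| = 54, so by Lagrange every subgroup order divides 54. Divisors: 1, 2, 3, 6, 9, 18, 27, 54.
Subgroups by order — order 1: 1; order 2: 1; order 3: 4; order 6: 4; order 9: 4; order 18: 4; order 27: 1; order 54: 1.
Total: 1 + 1 + 4 + 4 + 4 + 4 + 1 + 1 = 20.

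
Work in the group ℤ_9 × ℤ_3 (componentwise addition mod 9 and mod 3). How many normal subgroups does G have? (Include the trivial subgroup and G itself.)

10

G is abelian, so every subgroup is normal.
G has 10 subgroups in total, hence 10 normal subgroups.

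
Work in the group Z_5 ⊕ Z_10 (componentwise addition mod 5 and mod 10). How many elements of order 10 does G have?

24

An element (a,b) has order lcm(ord(a), ord(b)); count pairs with lcm equal to 10.
Enumerating gives 24 such elements.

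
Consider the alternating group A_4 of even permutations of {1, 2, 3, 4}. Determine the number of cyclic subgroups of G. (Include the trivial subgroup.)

8

Each element a generates a cyclic subgroup ⟨a⟩; distinct elements may generate the same one (a cyclic group of order d has φ(d) generators).
Cyclic subgroups by order — order 1: 1; order 2: 3; order 3: 4.
Total: 8.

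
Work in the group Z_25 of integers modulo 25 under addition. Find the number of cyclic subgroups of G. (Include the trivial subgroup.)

A cyclic subgroup of order d is generated by each of its φ(d) elements of order d, so the cyclic subgroups of order d number (#elements of order d)/φ(d).
Cyclic subgroups by order — order 1: 1; order 5: 1; order 25: 1.
Total: 3.

3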